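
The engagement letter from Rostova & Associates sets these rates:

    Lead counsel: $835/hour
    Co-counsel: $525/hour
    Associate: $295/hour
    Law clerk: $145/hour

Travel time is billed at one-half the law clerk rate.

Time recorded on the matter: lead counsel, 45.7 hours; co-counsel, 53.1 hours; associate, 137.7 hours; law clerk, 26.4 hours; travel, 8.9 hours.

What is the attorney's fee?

Lead counsel: 45.7 × $835 = $38,159.50
Co-counsel: 53.1 × $525 = $27,877.50
Associate: 137.7 × $295 = $40,621.50
Law clerk: 26.4 × $145 = $3,828.00
Subtotal: $38,159.50 + $27,877.50 + $40,621.50 + $3,828.00 = $110,486.50
Travel: 8.9 × ($145 ÷ 2) = 8.9 × $72.50 = $645.25
Total: $110,486.50 + $645.25 = $111,131.75

$111,131.75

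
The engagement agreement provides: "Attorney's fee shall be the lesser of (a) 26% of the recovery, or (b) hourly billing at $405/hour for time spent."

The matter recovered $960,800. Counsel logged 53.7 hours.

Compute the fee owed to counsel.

$21,748.50

(a) 26% of $960,800 = $249,808.00
(b) 53.7 × $405 = $21,748.50
The lesser is (b): $21,748.50.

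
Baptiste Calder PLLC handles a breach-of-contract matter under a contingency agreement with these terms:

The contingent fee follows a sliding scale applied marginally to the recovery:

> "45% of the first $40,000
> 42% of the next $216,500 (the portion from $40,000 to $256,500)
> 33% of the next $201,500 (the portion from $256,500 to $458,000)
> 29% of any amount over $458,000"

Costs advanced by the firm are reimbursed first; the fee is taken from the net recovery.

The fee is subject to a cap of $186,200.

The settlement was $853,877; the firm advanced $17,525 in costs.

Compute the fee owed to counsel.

$186,200.00

Fee base (net of costs): $853,877 − $17,525 = $836,352
First $40,000 at 45% = $18,000.00
Next $216,500 at 42% = $90,930.00
Next $201,500 at 33% = $66,495.00
Remaining $378,352 at 29% = $109,722.08
Fee: $18,000.00 + $90,930.00 + $66,495.00 + $109,722.08 = $285,147.08
$285,147.08 exceeds the $186,200 cap, so the fee is capped at $186,200.00.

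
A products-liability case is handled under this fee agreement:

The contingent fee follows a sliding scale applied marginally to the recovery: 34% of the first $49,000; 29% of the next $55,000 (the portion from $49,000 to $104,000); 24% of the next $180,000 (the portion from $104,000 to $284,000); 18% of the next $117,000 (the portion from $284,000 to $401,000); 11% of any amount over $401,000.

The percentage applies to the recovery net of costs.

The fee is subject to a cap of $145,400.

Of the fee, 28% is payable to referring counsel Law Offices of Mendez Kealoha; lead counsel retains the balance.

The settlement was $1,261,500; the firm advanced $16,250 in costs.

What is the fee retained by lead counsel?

$104,688.00

Fee base (net of costs): $1,261,500 − $16,250 = $1,245,250
First $49,000 at 34% = $16,660.00
Next $55,000 at 29% = $15,950.00
Next $180,000 at 24% = $43,200.00
Next $117,000 at 18% = $21,060.00
Remaining $844,250 at 11% = $92,867.50
Fee: $16,660.00 + $15,950.00 + $43,200.00 + $21,060.00 + $92,867.50 = $189,737.50
$189,737.50 exceeds the $145,400 cap, so the fee is capped at $145,400.00.
Referral share: 28% of $145,400.00 = $40,712.00; lead counsel retains $145,400.00 − $40,712.00 = $104,688.00.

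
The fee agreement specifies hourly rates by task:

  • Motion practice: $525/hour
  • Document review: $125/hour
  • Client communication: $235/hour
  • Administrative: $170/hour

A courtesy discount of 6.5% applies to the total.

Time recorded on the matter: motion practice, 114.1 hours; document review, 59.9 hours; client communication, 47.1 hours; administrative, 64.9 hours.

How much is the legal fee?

Motion practice: 114.1 × $525 = $59,902.50
Document review: 59.9 × $125 = $7,487.50
Client communication: 47.1 × $235 = $11,068.50
Administrative: 64.9 × $170 = $11,033.00
Subtotal: $89,491.50
Less 6.5% discount: −$5,816.95
Total: $89,491.50 − $5,816.95 = $83,674.55

$83,674.55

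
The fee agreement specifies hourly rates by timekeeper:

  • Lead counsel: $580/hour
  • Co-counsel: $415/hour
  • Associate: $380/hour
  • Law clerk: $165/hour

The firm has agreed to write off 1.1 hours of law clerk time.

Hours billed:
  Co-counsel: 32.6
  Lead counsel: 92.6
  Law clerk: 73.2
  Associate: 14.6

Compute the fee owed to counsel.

$84,681.50

Lead counsel: 92.6 × $580 = $53,708.00
Co-counsel: 32.6 × $415 = $13,529.00
Associate: 14.6 × $380 = $5,548.00
Law clerk: 73.2 × $165 = $12,078.00
Subtotal: $84,863.00
Write-off: 1.1 × $165 = $181.50
Total: $84,863.00 − $181.50 = $84,681.50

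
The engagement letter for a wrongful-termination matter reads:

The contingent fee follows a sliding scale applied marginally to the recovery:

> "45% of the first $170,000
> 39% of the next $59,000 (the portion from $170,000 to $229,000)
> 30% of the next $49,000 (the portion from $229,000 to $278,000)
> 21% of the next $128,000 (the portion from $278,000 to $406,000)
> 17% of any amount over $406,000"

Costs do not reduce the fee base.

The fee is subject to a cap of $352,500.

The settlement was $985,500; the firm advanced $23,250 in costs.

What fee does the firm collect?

Fee base is the gross recovery, $985,500; costs are reimbursed separately.
First $170,000 at 45% = $76,500.00
Next $59,000 at 39% = $23,010.00
Next $49,000 at 30% = $14,700.00
Next $128,000 at 21% = $26,880.00
Remaining $579,500 at 17% = $98,515.00
Fee: $76,500.00 + $23,010.00 + $14,700.00 + $26,880.00 + $98,515.00 = $239,605.00
$239,605.00 is under the $352,500 cap.

$239,605.00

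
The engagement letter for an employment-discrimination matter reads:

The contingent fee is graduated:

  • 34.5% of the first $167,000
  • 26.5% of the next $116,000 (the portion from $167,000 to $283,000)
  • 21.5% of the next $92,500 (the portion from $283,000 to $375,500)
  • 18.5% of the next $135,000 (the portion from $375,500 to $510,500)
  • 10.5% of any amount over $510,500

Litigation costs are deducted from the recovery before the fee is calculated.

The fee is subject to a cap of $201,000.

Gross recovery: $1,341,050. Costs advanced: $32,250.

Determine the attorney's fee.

Fee base (net of costs): $1,341,050 − $32,250 = $1,308,800
First $167,000 at 34.5% = $57,615.00
Next $116,000 at 26.5% = $30,740.00
Next $92,500 at 21.5% = $19,887.50
Next $135,000 at 18.5% = $24,975.00
Remaining $798,300 at 10.5% = $83,821.50
Fee: $57,615.00 + $30,740.00 + $19,887.50 + $24,975.00 + $83,821.50 = $217,039.00
$217,039.00 exceeds the $201,000 cap, so the fee is capped at $201,000.00.

$201,000.00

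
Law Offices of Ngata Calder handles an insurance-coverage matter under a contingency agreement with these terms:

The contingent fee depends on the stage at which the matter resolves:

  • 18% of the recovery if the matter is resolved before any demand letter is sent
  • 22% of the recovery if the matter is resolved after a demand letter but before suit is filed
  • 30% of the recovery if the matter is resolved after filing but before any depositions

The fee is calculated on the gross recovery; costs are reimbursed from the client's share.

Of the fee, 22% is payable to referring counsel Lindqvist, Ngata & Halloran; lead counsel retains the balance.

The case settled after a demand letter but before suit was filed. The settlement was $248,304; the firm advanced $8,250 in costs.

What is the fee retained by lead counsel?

Fee base is the gross recovery, $248,304; costs are reimbursed separately.
The matter settled after a demand letter but before suit was filed, so the 22% rate applies.
$248,304 × 22% = $54,626.88
Referral share: 22% of $54,626.88 = $12,017.91; lead counsel retains $54,626.88 − $12,017.91 = $42,608.97.

$42,608.97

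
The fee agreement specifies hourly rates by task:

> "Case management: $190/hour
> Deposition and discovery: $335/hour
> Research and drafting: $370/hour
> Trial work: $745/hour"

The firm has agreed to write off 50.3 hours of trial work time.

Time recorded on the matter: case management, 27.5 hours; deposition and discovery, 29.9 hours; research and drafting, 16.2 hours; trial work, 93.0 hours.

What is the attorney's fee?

$53,047.00

Case management: 27.5 × $190 = $5,225.00
Deposition and discovery: 29.9 × $335 = $10,016.50
Research and drafting: 16.2 × $370 = $5,994.00
Trial work: 93.0 × $745 = $69,285.00
Subtotal: $90,520.50
Write-off: 50.3 × $745 = $37,473.50
Total: $90,520.50 − $37,473.50 = $53,047.00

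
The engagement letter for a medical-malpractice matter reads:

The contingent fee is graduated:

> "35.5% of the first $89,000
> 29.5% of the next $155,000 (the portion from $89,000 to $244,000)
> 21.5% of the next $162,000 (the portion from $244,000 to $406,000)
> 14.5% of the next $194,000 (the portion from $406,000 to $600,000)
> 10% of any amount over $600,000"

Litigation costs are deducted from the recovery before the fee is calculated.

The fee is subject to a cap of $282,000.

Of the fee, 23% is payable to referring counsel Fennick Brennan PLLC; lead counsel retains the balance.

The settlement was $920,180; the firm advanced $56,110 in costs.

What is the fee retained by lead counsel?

Fee base (net of costs): $920,180 − $56,110 = $864,070
First $89,000 at 35.5% = $31,595.00
Next $155,000 at 29.5% = $45,725.00
Next $162,000 at 21.5% = $34,830.00
Next $194,000 at 14.5% = $28,130.00
Remaining $264,070 at 10% = $26,407.00
Fee: $31,595.00 + $45,725.00 + $34,830.00 + $28,130.00 + $26,407.00 = $166,687.00
$166,687.00 is under the $282,000 cap.
Referral share: 23% of $166,687.00 = $38,338.01; lead counsel retains $166,687.00 − $38,338.01 = $128,348.99.

$128,348.99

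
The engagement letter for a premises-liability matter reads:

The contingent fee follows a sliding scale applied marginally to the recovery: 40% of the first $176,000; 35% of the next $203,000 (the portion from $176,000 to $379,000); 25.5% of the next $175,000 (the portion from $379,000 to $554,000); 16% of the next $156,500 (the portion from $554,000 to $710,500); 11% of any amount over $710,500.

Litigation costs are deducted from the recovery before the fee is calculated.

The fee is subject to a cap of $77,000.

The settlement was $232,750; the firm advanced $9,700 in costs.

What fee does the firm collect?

$77,000.00

Fee base (net of costs): $232,750 − $9,700 = $223,050
First $176,000 at 40% = $70,400.00
Remaining $47,050 at 35% = $16,467.50
Fee: $70,400.00 + $16,467.50 = $86,867.50
$86,867.50 exceeds the $77,000 cap, so the fee is capped at $77,000.00.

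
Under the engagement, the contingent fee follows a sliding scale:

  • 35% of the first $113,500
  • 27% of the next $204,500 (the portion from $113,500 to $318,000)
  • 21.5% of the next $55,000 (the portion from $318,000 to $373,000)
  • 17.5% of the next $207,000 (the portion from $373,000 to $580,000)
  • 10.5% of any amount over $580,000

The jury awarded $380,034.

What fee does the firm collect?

$107,995.95

First $113,500 at 35% = $39,725.00
Next $204,500 at 27% = $55,215.00
Next $55,000 at 21.5% = $11,825.00
Remaining $7,034 at 17.5% = $1,230.95
Fee: $39,725.00 + $55,215.00 + $11,825.00 + $1,230.95 = $107,995.95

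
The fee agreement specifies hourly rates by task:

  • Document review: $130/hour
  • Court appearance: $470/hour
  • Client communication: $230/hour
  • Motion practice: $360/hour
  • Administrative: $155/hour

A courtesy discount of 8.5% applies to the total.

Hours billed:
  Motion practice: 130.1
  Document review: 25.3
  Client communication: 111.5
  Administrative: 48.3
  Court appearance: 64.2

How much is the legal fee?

Document review: 25.3 × $130 = $3,289.00
Court appearance: 64.2 × $470 = $30,174.00
Client communication: 111.5 × $230 = $25,645.00
Motion practice: 130.1 × $360 = $46,836.00
Administrative: 48.3 × $155 = $7,486.50
Subtotal: $113,430.50
Less 8.5% discount: −$9,641.59
Total: $113,430.50 − $9,641.59 = $103,788.91

$103,788.91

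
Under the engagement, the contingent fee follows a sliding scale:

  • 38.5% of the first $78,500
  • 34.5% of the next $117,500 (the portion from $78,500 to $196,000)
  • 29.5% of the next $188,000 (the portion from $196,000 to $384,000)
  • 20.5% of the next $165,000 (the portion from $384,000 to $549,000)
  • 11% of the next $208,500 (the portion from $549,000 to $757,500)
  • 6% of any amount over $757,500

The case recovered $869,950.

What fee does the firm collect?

First $78,500 at 38.5% = $30,222.50
Next $117,500 at 34.5% = $40,537.50
Next $188,000 at 29.5% = $55,460.00
Next $165,000 at 20.5% = $33,825.00
Next $208,500 at 11% = $22,935.00
Remaining $112,450 at 6% = $6,747.00
Fee: $30,222.50 + $40,537.50 + $55,460.00 + $33,825.00 + $22,935.00 + $6,747.00 = $189,727.00

$189,727.00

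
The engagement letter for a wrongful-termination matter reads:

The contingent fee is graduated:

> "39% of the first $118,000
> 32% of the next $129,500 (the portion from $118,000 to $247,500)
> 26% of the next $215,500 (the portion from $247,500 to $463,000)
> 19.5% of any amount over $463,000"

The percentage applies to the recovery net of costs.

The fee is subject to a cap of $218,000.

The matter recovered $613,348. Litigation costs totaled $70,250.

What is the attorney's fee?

Fee base (net of costs): $613,348 − $70,250 = $543,098
First $118,000 at 39% = $46,020.00
Next $129,500 at 32% = $41,440.00
Next $215,500 at 26% = $56,030.00
Remaining $80,098 at 19.5% = $15,619.11
Fee: $46,020.00 + $41,440.00 + $56,030.00 + $15,619.11 = $159,109.11
$159,109.11 is under the $218,000 cap.

$159,109.11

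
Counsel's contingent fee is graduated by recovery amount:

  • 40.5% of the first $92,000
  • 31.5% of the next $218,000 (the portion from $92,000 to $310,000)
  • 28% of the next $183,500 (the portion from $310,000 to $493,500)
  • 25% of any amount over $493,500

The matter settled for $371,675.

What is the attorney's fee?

$123,199.00

First $92,000 at 40.5% = $37,260.00
Next $218,000 at 31.5% = $68,670.00
Remaining $61,675 at 28% = $17,269.00
Fee: $37,260.00 + $68,670.00 + $17,269.00 = $123,199.00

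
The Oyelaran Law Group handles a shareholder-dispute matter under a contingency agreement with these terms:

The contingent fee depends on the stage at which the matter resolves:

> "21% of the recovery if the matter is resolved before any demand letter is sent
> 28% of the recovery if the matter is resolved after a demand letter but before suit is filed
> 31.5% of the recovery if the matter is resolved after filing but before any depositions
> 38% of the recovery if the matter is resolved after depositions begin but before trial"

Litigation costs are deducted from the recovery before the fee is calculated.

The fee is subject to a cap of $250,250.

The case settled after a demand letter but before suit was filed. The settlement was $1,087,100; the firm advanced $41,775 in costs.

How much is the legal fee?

Fee base (net of costs): $1,087,100 − $41,775 = $1,045,325
The matter settled after a demand letter but before suit was filed, so the 28% rate applies.
$1,045,325 × 28% = $292,691.00
$292,691.00 exceeds the $250,250 cap, so the fee is capped at $250,250.00.

$250,250.00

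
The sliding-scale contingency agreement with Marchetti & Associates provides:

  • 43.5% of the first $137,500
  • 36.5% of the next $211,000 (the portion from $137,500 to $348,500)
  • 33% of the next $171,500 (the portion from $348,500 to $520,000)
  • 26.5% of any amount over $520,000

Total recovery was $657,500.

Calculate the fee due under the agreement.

$229,860.00

First $137,500 at 43.5% = $59,812.50
Next $211,000 at 36.5% = $77,015.00
Next $171,500 at 33% = $56,595.00
Remaining $137,500 at 26.5% = $36,437.50
Fee: $59,812.50 + $77,015.00 + $56,595.00 + $36,437.50 = $229,860.00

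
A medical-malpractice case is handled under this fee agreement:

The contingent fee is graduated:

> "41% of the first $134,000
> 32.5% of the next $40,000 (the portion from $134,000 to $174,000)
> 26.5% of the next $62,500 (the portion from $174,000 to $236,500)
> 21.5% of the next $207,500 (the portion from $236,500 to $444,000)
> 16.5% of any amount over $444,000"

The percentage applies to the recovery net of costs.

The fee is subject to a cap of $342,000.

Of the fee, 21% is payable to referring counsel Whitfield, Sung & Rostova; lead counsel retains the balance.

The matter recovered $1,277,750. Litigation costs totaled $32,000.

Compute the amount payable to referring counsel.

Fee base (net of costs): $1,277,750 − $32,000 = $1,245,750
First $134,000 at 41% = $54,940.00
Next $40,000 at 32.5% = $13,000.00
Next $62,500 at 26.5% = $16,562.50
Next $207,500 at 21.5% = $44,612.50
Remaining $801,750 at 16.5% = $132,288.75
Fee: $54,940.00 + $13,000.00 + $16,562.50 + $44,612.50 + $132,288.75 = $261,403.75
$261,403.75 is under the $342,000 cap.
Referral share: 21% of $261,403.75 = $54,894.79; lead counsel retains $261,403.75 − $54,894.79 = $206,508.96.

$54,894.79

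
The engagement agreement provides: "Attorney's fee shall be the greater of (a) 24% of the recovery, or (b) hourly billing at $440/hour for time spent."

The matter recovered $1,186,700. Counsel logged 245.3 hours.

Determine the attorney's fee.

(a) 24% of $1,186,700 = $284,808.00
(b) 245.3 × $440 = $107,932.00
The greater is (a): $284,808.00.

$284,808.00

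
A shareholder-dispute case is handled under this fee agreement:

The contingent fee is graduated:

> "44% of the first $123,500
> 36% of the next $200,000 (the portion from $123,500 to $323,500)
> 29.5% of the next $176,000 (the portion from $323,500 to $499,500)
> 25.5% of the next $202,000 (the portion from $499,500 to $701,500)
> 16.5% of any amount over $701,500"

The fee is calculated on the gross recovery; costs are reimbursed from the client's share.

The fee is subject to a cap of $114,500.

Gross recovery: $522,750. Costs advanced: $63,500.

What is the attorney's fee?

Fee base is the gross recovery, $522,750; costs are reimbursed separately.
First $123,500 at 44% = $54,340.00
Next $200,000 at 36% = $72,000.00
Next $176,000 at 29.5% = $51,920.00
Remaining $23,250 at 25.5% = $5,928.75
Fee: $54,340.00 + $72,000.00 + $51,920.00 + $5,928.75 = $184,188.75
$184,188.75 exceeds the $114,500 cap, so the fee is capped at $114,500.00.

$114,500.00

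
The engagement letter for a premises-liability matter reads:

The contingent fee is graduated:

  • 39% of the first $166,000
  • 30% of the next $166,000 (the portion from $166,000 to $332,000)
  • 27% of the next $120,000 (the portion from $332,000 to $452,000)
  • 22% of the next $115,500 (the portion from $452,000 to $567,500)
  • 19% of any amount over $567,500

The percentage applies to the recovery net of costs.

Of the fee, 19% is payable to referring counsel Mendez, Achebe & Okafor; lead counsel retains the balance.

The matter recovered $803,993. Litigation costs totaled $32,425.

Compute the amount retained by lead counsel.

$171,009.57

Fee base (net of costs): $803,993 − $32,425 = $771,568
First $166,000 at 39% = $64,740.00
Next $166,000 at 30% = $49,800.00
Next $120,000 at 27% = $32,400.00
Next $115,500 at 22% = $25,410.00
Remaining $204,068 at 19% = $38,772.92
Fee: $64,740.00 + $49,800.00 + $32,400.00 + $25,410.00 + $38,772.92 = $211,122.92
Referral share: 19% of $211,122.92 = $40,113.35; lead counsel retains $211,122.92 − $40,113.35 = $171,009.57.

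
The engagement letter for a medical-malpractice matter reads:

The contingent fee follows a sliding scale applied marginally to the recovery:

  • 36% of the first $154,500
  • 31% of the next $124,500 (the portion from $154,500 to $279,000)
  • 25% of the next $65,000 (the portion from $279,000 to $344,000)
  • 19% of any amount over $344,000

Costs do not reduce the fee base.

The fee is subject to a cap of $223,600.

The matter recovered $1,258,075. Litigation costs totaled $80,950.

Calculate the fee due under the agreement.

$223,600.00

Fee base is the gross recovery, $1,258,075; costs are reimbursed separately.
First $154,500 at 36% = $55,620.00
Next $124,500 at 31% = $38,595.00
Next $65,000 at 25% = $16,250.00
Remaining $914,075 at 19% = $173,674.25
Fee: $55,620.00 + $38,595.00 + $16,250.00 + $173,674.25 = $284,139.25
$284,139.25 exceeds the $223,600 cap, so the fee is capped at $223,600.00.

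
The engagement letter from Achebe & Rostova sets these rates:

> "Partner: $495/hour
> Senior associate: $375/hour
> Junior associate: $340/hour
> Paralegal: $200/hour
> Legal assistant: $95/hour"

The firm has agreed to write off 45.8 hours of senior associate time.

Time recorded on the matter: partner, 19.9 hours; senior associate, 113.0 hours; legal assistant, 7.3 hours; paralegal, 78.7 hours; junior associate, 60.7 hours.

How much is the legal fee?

$72,122.00

Partner: 19.9 × $495 = $9,850.50
Senior associate: 113.0 × $375 = $42,375.00
Junior associate: 60.7 × $340 = $20,638.00
Paralegal: 78.7 × $200 = $15,740.00
Legal assistant: 7.3 × $95 = $693.50
Subtotal: $89,297.00
Write-off: 45.8 × $375 = $17,175.00
Total: $89,297.00 − $17,175.00 = $72,122.00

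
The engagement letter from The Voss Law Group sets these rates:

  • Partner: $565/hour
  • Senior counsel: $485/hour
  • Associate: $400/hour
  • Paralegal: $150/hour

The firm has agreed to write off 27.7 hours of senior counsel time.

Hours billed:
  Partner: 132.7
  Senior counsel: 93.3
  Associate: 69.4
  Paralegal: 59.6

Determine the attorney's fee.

$143,491.50

Partner: 132.7 × $565 = $74,975.50
Senior counsel: 93.3 × $485 = $45,250.50
Associate: 69.4 × $400 = $27,760.00
Paralegal: 59.6 × $150 = $8,940.00
Subtotal: $156,926.00
Write-off: 27.7 × $485 = $13,434.50
Total: $156,926.00 − $13,434.50 = $143,491.50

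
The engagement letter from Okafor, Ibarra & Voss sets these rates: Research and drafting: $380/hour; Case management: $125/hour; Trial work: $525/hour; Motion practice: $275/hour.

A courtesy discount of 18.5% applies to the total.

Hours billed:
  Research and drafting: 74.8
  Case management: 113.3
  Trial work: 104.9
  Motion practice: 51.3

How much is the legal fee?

Research and drafting: 74.8 × $380 = $28,424.00
Case management: 113.3 × $125 = $14,162.50
Trial work: 104.9 × $525 = $55,072.50
Motion practice: 51.3 × $275 = $14,107.50
Subtotal: $111,766.50
Less 18.5% discount: −$20,676.80
Total: $111,766.50 − $20,676.80 = $91,089.70

$91,089.70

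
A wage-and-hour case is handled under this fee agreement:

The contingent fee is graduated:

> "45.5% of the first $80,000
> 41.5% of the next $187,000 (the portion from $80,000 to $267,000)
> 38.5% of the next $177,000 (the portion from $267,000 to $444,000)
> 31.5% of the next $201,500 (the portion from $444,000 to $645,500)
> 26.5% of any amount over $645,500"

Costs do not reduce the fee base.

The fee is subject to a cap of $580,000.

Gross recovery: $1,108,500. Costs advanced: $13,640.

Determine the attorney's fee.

$368,317.50

Fee base is the gross recovery, $1,108,500; costs are reimbursed separately.
First $80,000 at 45.5% = $36,400.00
Next $187,000 at 41.5% = $77,605.00
Next $177,000 at 38.5% = $68,145.00
Next $201,500 at 31.5% = $63,472.50
Remaining $463,000 at 26.5% = $122,695.00
Fee: $36,400.00 + $77,605.00 + $68,145.00 + $63,472.50 + $122,695.00 = $368,317.50
$368,317.50 is under the $580,000 cap.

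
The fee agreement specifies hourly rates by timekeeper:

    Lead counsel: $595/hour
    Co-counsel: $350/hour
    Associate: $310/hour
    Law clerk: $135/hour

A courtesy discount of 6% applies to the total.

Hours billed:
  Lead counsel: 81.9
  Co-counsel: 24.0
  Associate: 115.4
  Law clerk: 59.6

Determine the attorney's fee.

Lead counsel: 81.9 × $595 = $48,730.50
Co-counsel: 24.0 × $350 = $8,400.00
Associate: 115.4 × $310 = $35,774.00
Law clerk: 59.6 × $135 = $8,046.00
Subtotal: $100,950.50
Less 6% discount: −$6,057.03
Total: $100,950.50 − $6,057.03 = $94,893.47

$94,893.47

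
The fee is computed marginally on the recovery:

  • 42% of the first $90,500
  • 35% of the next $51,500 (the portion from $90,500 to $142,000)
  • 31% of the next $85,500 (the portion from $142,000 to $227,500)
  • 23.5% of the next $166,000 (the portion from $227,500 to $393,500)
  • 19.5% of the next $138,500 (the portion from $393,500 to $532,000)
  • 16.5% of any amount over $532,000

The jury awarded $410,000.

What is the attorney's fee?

First $90,500 at 42% = $38,010.00
Next $51,500 at 35% = $18,025.00
Next $85,500 at 31% = $26,505.00
Next $166,000 at 23.5% = $39,010.00
Remaining $16,500 at 19.5% = $3,217.50
Fee: $38,010.00 + $18,025.00 + $26,505.00 + $39,010.00 + $3,217.50 = $124,767.50

$124,767.50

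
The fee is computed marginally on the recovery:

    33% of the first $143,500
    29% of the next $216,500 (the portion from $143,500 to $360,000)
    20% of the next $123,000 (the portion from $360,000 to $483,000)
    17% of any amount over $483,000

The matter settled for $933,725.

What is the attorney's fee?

First $143,500 at 33% = $47,355.00
Next $216,500 at 29% = $62,785.00
Next $123,000 at 20% = $24,600.00
Remaining $450,725 at 17% = $76,623.25
Fee: $47,355.00 + $62,785.00 + $24,600.00 + $76,623.25 = $211,363.25

$211,363.25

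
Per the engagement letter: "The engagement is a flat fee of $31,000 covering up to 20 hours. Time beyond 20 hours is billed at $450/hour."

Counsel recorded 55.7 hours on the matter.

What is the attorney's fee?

Flat fee: $31,000.00
Excess hours: 55.7 − 20 = 35.7
Overrun: 35.7 × $450 = $16,065.00
Total: $31,000.00 + $16,065.00 = $47,065.00

$47,065.00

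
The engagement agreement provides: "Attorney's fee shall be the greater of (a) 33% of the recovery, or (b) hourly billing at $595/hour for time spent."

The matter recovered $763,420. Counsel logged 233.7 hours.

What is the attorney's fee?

(a) 33% of $763,420 = $251,928.60
(b) 233.7 × $595 = $139,051.50
The greater is (a): $251,928.60.

$251,928.60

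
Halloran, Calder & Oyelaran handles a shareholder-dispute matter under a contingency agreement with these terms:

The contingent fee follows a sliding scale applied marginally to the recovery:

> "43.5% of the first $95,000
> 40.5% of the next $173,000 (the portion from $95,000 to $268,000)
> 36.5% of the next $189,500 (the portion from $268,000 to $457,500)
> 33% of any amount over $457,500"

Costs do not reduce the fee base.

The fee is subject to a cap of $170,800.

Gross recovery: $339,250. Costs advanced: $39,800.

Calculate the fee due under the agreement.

Fee base is the gross recovery, $339,250; costs are reimbursed separately.
First $95,000 at 43.5% = $41,325.00
Next $173,000 at 40.5% = $70,065.00
Remaining $71,250 at 36.5% = $26,006.25
Fee: $41,325.00 + $70,065.00 + $26,006.25 = $137,396.25
$137,396.25 is under the $170,800 cap.

$137,396.25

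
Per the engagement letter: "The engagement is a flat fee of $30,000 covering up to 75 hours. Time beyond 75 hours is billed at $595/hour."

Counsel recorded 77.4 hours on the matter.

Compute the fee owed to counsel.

$31,428.00

Flat fee: $30,000.00
Excess hours: 77.4 − 75 = 2.4
Overrun: 2.4 × $595 = $1,428.00
Total: $30,000.00 + $1,428.00 = $31,428.00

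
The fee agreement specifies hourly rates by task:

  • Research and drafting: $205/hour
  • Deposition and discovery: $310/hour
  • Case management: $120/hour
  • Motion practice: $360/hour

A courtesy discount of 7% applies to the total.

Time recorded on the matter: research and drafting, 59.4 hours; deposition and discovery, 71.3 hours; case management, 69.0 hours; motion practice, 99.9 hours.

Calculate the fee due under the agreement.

Research and drafting: 59.4 × $205 = $12,177.00
Deposition and discovery: 71.3 × $310 = $22,103.00
Case management: 69.0 × $120 = $8,280.00
Motion practice: 99.9 × $360 = $35,964.00
Subtotal: $78,524.00
Less 7% discount: −$5,496.68
Total: $78,524.00 − $5,496.68 = $73,027.32

$73,027.32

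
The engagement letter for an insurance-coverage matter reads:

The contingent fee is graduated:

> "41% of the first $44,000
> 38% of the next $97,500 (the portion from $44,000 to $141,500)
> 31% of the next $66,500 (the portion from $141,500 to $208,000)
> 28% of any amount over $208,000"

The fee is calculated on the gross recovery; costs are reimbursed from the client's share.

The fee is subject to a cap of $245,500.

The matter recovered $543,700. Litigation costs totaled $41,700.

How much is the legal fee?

Fee base is the gross recovery, $543,700; costs are reimbursed separately.
First $44,000 at 41% = $18,040.00
Next $97,500 at 38% = $37,050.00
Next $66,500 at 31% = $20,615.00
Remaining $335,700 at 28% = $93,996.00
Fee: $18,040.00 + $37,050.00 + $20,615.00 + $93,996.00 = $169,701.00
$169,701.00 is under the $245,500 cap.

$169,701.00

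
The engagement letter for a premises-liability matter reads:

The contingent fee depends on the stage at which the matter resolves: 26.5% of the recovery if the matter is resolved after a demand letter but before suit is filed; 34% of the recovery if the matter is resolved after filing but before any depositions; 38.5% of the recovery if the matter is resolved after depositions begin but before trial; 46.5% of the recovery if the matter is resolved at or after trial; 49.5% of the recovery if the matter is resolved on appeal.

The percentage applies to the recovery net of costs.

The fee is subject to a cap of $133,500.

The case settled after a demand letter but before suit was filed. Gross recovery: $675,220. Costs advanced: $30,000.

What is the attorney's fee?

$133,500.00

Fee base (net of costs): $675,220 − $30,000 = $645,220
The matter settled after a demand letter but before suit was filed, so the 26.5% rate applies.
$645,220 × 26.5% = $170,983.30
$170,983.30 exceeds the $133,500 cap, so the fee is capped at $133,500.00.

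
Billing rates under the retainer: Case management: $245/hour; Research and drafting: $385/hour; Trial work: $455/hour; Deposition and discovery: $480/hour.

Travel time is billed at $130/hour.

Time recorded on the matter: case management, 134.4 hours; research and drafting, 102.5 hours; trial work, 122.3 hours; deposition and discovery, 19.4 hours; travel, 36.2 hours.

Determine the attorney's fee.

Case management: 134.4 × $245 = $32,928.00
Research and drafting: 102.5 × $385 = $39,462.50
Trial work: 122.3 × $455 = $55,646.50
Deposition and discovery: 19.4 × $480 = $9,312.00
Subtotal: $32,928.00 + $39,462.50 + $55,646.50 + $9,312.00 = $137,349.00
Travel: 36.2 × $130 = $4,706.00
Total: $137,349.00 + $4,706.00 = $142,055.00

$142,055.00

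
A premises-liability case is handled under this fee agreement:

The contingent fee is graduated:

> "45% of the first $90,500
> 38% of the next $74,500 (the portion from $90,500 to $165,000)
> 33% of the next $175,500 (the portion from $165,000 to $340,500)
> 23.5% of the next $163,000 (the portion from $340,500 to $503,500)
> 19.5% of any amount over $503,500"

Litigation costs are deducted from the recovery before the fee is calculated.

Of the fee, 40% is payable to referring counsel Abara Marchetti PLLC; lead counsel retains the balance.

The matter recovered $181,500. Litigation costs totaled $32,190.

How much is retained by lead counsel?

Fee base (net of costs): $181,500 − $32,190 = $149,310
First $90,500 at 45% = $40,725.00
Remaining $58,810 at 38% = $22,347.80
Fee: $40,725.00 + $22,347.80 = $63,072.80
Referral share: 40% of $63,072.80 = $25,229.12; lead counsel retains $63,072.80 − $25,229.12 = $37,843.68.

$37,843.68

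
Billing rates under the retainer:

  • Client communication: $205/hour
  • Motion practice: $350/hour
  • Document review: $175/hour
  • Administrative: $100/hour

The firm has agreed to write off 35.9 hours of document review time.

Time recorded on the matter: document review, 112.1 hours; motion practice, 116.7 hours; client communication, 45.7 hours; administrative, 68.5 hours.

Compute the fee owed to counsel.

Client communication: 45.7 × $205 = $9,368.50
Motion practice: 116.7 × $350 = $40,845.00
Document review: 112.1 × $175 = $19,617.50
Administrative: 68.5 × $100 = $6,850.00
Subtotal: $76,681.00
Write-off: 35.9 × $175 = $6,282.50
Total: $76,681.00 − $6,282.50 = $70,398.50

$70,398.50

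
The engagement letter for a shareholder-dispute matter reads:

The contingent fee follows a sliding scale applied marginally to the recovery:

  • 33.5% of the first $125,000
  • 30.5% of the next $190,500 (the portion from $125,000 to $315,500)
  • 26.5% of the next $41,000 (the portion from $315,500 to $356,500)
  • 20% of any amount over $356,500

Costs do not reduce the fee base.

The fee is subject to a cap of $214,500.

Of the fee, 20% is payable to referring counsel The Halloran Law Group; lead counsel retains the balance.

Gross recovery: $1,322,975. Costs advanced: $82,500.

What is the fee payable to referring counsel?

$42,900.00

Fee base is the gross recovery, $1,322,975; costs are reimbursed separately.
First $125,000 at 33.5% = $41,875.00
Next $190,500 at 30.5% = $58,102.50
Next $41,000 at 26.5% = $10,865.00
Remaining $966,475 at 20% = $193,295.00
Fee: $41,875.00 + $58,102.50 + $10,865.00 + $193,295.00 = $304,137.50
$304,137.50 exceeds the $214,500 cap, so the fee is capped at $214,500.00.
Referral share: 20% of $214,500.00 = $42,900.00; lead counsel retains $214,500.00 − $42,900.00 = $171,600.00.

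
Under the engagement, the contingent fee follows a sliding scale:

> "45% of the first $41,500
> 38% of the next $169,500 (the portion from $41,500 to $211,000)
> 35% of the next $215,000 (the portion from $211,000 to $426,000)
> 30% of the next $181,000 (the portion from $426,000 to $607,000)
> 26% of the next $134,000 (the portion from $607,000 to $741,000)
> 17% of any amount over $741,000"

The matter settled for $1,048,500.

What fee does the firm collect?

$299,750.00

First $41,500 at 45% = $18,675.00
Next $169,500 at 38% = $64,410.00
Next $215,000 at 35% = $75,250.00
Next $181,000 at 30% = $54,300.00
Next $134,000 at 26% = $34,840.00
Remaining $307,500 at 17% = $52,275.00
Fee: $18,675.00 + $64,410.00 + $75,250.00 + $54,300.00 + $34,840.00 + $52,275.00 = $299,750.00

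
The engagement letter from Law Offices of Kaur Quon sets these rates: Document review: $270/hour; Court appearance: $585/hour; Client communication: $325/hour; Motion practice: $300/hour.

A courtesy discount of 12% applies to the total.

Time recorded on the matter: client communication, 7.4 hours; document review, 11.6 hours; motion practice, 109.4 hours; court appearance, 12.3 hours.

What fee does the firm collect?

$40,086.20

Document review: 11.6 × $270 = $3,132.00
Court appearance: 12.3 × $585 = $7,195.50
Client communication: 7.4 × $325 = $2,405.00
Motion practice: 109.4 × $300 = $32,820.00
Subtotal: $45,552.50
Less 12% discount: −$5,466.30
Total: $45,552.50 − $5,466.30 = $40,086.20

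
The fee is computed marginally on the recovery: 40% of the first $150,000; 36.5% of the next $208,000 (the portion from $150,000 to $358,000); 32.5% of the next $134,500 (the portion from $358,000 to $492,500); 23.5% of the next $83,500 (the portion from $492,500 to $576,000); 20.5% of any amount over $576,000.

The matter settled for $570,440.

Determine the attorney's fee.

$197,948.40

First $150,000 at 40% = $60,000.00
Next $208,000 at 36.5% = $75,920.00
Next $134,500 at 32.5% = $43,712.50
Remaining $77,940 at 23.5% = $18,315.90
Fee: $60,000.00 + $75,920.00 + $43,712.50 + $18,315.90 = $197,948.40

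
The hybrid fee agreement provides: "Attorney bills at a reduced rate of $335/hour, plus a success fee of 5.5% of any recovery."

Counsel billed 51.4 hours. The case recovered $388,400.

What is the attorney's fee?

$38,581.00

Hourly: 51.4 × $335 = $17,219.00
Success fee: 5.5% of $388,400 = $21,362.00
Total: $17,219.00 + $21,362.00 = $38,581.00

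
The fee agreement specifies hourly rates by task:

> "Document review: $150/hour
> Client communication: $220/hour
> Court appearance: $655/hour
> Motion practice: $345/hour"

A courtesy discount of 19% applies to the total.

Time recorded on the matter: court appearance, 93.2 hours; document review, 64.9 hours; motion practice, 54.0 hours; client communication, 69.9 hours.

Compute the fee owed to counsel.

Document review: 64.9 × $150 = $9,735.00
Client communication: 69.9 × $220 = $15,378.00
Court appearance: 93.2 × $655 = $61,046.00
Motion practice: 54.0 × $345 = $18,630.00
Subtotal: $104,789.00
Less 19% discount: −$19,909.91
Total: $104,789.00 − $19,909.91 = $84,879.09

$84,879.09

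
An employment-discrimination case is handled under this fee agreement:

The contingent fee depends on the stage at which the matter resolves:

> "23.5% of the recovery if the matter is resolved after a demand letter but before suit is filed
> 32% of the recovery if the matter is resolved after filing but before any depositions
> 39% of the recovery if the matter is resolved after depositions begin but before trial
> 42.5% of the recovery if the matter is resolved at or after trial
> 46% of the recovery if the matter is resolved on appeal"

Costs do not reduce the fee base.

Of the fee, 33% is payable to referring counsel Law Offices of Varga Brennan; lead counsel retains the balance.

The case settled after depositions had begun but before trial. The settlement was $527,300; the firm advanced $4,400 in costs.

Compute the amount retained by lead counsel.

$137,783.49

Fee base is the gross recovery, $527,300; costs are reimbursed separately.
The matter settled after depositions had begun but before trial, so the 39% rate applies.
$527,300 × 39% = $205,647.00
Referral share: 33% of $205,647.00 = $67,863.51; lead counsel retains $205,647.00 − $67,863.51 = $137,783.49.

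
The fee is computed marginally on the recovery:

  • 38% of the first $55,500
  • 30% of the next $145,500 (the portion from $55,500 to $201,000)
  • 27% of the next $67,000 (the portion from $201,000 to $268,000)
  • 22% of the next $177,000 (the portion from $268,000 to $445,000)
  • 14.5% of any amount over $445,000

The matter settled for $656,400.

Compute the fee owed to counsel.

$152,423.00

First $55,500 at 38% = $21,090.00
Next $145,500 at 30% = $43,650.00
Next $67,000 at 27% = $18,090.00
Next $177,000 at 22% = $38,940.00
Remaining $211,400 at 14.5% = $30,653.00
Fee: $21,090.00 + $43,650.00 + $18,090.00 + $38,940.00 + $30,653.00 = $152,423.00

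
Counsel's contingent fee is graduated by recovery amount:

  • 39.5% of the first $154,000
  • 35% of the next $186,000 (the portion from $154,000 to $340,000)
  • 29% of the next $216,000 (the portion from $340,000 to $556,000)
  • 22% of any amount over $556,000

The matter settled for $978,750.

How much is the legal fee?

First $154,000 at 39.5% = $60,830.00
Next $186,000 at 35% = $65,100.00
Next $216,000 at 29% = $62,640.00
Remaining $422,750 at 22% = $93,005.00
Fee: $60,830.00 + $65,100.00 + $62,640.00 + $93,005.00 = $281,575.00

$281,575.00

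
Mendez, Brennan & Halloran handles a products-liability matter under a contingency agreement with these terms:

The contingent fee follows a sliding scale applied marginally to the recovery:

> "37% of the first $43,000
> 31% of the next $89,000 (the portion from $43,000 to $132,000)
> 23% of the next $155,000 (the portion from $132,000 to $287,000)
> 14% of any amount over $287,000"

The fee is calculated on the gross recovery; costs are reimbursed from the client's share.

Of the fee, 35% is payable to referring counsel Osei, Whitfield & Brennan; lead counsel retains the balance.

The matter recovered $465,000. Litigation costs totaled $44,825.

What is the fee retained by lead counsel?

$67,645.50

Fee base is the gross recovery, $465,000; costs are reimbursed separately.
First $43,000 at 37% = $15,910.00
Next $89,000 at 31% = $27,590.00
Next $155,000 at 23% = $35,650.00
Remaining $178,000 at 14% = $24,920.00
Fee: $15,910.00 + $27,590.00 + $35,650.00 + $24,920.00 = $104,070.00
Referral share: 35% of $104,070.00 = $36,424.50; lead counsel retains $104,070.00 − $36,424.50 = $67,645.50.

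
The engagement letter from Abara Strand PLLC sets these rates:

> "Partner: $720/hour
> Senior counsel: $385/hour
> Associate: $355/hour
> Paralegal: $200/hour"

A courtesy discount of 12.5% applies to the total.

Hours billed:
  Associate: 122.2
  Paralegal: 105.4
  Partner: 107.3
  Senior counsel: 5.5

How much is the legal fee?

$125,855.19

Partner: 107.3 × $720 = $77,256.00
Senior counsel: 5.5 × $385 = $2,117.50
Associate: 122.2 × $355 = $43,381.00
Paralegal: 105.4 × $200 = $21,080.00
Subtotal: $143,834.50
Less 12.5% discount: −$17,979.31
Total: $143,834.50 − $17,979.31 = $125,855.19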